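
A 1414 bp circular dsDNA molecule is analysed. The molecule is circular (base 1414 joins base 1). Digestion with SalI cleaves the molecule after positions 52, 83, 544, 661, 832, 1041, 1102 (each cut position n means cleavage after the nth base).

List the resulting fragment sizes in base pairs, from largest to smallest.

Circular molecule, 7 cuts → 7 fragments:
  83 − 52 = 31 bp
  544 − 83 = 461 bp
  661 − 544 = 117 bp
  832 − 661 = 171 bp
  1041 − 832 = 209 bp
  1102 − 1041 = 61 bp
  wrap: 1414 − 1102 + 52 = 364 bp
Sorted largest to smallest: 461, 364, 209, 171, 117, 61, 31 bp.

461, 364, 209, 171, 117, 61, 31 bp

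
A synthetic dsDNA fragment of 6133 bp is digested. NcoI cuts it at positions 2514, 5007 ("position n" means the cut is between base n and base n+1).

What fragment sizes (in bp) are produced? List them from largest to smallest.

2514, 2493, 1126 bp

Linear molecule, 2 cuts → 3 fragments:
  2514 − 0 = 2514 bp
  5007 − 2514 = 2493 bp
  6133 − 5007 = 1126 bp
Sorted largest to smallest: 2514, 2493, 1126 bp.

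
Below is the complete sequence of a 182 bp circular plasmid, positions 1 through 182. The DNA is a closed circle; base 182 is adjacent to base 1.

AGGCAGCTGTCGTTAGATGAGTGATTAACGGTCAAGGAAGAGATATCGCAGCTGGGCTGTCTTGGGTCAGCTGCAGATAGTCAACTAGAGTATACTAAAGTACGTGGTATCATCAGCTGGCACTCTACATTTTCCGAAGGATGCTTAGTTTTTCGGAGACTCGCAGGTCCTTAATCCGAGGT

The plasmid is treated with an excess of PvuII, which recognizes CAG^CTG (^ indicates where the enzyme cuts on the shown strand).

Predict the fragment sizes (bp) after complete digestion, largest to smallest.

PvuII sites (CAGCTG) start at positions 4, 49, 68, 114.
PvuII cuts after base 3 of each site, so after positions 6, 51, 70, 116.
Circular molecule, 4 cuts → 4 fragments:
  7–51 → 45 bp
  52–70 → 19 bp
  71–116 → 46 bp
  117–182 then 1–6 → 66 + 6 = 72 bp
Sorted largest to smallest: 72, 46, 45, 19 bp.

72, 46, 45, 19 bp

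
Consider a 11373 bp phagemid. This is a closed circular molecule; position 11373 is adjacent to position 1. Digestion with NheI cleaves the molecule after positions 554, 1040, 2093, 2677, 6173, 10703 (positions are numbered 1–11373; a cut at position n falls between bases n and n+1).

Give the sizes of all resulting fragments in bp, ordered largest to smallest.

Circular molecule, 6 cuts → 6 fragments:
  1040 − 554 = 486 bp
  2093 − 1040 = 1053 bp
  2677 − 2093 = 584 bp
  6173 − 2677 = 3496 bp
  10703 − 6173 = 4530 bp
  wrap: 11373 − 10703 + 554 = 1224 bp
Sorted largest to smallest: 4530, 3496, 1224, 1053, 584, 486 bp.

4530, 3496, 1224, 1053, 584, 486 bp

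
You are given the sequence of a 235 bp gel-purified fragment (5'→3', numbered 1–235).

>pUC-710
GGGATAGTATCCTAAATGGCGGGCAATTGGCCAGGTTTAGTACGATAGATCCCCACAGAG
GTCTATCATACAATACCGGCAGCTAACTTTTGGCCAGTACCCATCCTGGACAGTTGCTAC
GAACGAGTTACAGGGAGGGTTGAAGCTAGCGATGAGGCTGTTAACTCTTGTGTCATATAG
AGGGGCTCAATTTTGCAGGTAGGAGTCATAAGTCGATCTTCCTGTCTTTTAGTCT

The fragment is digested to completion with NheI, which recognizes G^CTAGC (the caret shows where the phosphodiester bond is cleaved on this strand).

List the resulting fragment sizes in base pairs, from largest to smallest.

145, 90 bp

The NheI site (GCTAGC) starts at position 145.
NheI cuts after the first base of each site, so after position 145.
Linear molecule, 1 cut → 2 fragments:
  1–145 → 145 bp
  146–235 → 90 bp
Sorted largest to smallest: 145, 90 bp.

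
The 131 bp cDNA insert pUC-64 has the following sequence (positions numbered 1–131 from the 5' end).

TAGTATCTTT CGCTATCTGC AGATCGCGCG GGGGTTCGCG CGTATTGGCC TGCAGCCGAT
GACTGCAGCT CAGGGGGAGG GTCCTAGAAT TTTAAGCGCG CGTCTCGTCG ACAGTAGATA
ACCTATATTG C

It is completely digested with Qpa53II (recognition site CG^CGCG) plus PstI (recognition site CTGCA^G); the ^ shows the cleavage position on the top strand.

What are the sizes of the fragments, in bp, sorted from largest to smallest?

Qpa53II sites (CGCGCG) start at positions 25, 37, 97.
Qpa53II cuts after base 2 of each site, so after positions 26, 38, 98.
PstI sites (CTGCAG) start at positions 17, 50, 63.
PstI cuts after base 5 of each site (before the last base), so after positions 21, 54, 67.
Combined cut positions: 21, 26, 38, 54, 67, 98.
Linear molecule, 6 cuts → 7 fragments:
  1–21 → 21 bp
  22–26 → 5 bp
  27–38 → 12 bp
  39–54 → 16 bp
  55–67 → 13 bp
  68–98 → 31 bp
  99–131 → 33 bp
Sorted largest to smallest: 33, 31, 21, 16, 13, 12, 5 bp.

33, 31, 21, 16, 13, 12, 5 bp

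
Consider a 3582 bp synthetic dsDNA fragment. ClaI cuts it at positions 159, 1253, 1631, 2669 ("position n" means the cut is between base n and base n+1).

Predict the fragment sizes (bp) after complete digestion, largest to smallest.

1094, 1038, 913, 378, 159 bp

Linear molecule, 4 cuts → 5 fragments:
  159 − 0 = 159 bp
  1253 − 159 = 1094 bp
  1631 − 1253 = 378 bp
  2669 − 1631 = 1038 bp
  3582 − 2669 = 913 bp
Sorted largest to smallest: 1094, 1038, 913, 378, 159 bp.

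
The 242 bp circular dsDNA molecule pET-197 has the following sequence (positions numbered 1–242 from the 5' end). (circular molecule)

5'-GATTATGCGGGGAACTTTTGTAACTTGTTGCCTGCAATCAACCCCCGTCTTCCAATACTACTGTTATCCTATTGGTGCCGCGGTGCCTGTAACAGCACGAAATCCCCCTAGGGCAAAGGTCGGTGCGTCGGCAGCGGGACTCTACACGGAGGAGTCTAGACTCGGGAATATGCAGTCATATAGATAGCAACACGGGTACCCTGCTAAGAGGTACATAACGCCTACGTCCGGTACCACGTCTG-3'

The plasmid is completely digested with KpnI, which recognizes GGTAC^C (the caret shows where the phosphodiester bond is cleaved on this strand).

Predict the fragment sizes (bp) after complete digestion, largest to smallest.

KpnI sites (GGTACC) start at positions 195, 230.
KpnI cuts after base 5 of each site (before the last base), so after positions 199, 234.
Circular molecule, 2 cuts → 2 fragments:
  200–234 → 35 bp
  235–242 then 1–199 → 8 + 199 = 207 bp
Sorted largest to smallest: 207, 35 bp.

207, 35 bp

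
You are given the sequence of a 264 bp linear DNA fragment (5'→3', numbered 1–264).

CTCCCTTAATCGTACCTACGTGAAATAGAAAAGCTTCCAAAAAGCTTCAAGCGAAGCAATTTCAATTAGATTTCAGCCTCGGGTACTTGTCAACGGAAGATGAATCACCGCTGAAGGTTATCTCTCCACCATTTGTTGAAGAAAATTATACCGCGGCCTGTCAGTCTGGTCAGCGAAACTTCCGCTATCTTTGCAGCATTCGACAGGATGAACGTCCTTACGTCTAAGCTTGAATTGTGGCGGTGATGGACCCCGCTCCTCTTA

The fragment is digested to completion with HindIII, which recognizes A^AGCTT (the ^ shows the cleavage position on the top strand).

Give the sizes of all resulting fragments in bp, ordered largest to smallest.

HindIII sites (AAGCTT) start at positions 31, 42, 226.
HindIII cuts after the first base of each site, so after positions 31, 42, 226.
Linear molecule, 3 cuts → 4 fragments:
  1–31 → 31 bp
  32–42 → 11 bp
  43–226 → 184 bp
  227–264 → 38 bp
Sorted largest to smallest: 184, 38, 31, 11 bp.

184, 38, 31, 11 bp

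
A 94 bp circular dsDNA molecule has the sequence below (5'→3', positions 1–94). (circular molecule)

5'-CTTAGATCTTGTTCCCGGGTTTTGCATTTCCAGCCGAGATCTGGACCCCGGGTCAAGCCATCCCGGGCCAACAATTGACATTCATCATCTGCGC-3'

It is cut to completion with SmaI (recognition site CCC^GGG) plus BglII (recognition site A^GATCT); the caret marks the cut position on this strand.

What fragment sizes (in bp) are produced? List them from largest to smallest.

34, 21, 15, 12, 12 bp

SmaI sites (CCCGGG) start at positions 14, 47, 62.
SmaI cuts after base 3 of each site, so after positions 16, 49, 64.
BglII sites (AGATCT) start at positions 4, 37.
BglII cuts after the first base of each site, so after positions 4, 37.
Combined cut positions: 4, 16, 37, 49, 64.
Circular molecule, 5 cuts → 5 fragments:
  5–16 → 12 bp
  17–37 → 21 bp
  38–49 → 12 bp
  50–64 → 15 bp
  65–94 then 1–4 → 30 + 4 = 34 bp
Sorted largest to smallest: 34, 21, 15, 12, 12 bp.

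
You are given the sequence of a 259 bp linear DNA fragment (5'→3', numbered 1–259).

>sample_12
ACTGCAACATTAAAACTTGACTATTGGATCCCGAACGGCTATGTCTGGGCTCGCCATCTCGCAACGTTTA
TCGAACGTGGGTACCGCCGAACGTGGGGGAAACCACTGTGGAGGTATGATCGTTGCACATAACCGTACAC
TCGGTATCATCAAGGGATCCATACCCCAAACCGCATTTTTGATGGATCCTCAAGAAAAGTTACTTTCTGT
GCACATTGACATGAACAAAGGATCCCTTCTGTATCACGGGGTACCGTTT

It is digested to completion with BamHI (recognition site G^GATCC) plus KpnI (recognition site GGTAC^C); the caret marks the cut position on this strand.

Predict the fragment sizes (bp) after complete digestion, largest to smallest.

BamHI sites (GGATCC) start at positions 26, 155, 184, 230.
BamHI cuts after the first base of each site, so after positions 26, 155, 184, 230.
KpnI sites (GGTACC) start at positions 80, 250.
KpnI cuts after base 5 of each site (before the last base), so after positions 84, 254.
Combined cut positions: 26, 84, 155, 184, 230, 254.
Linear molecule, 6 cuts → 7 fragments:
  1–26 → 26 bp
  27–84 → 58 bp
  85–155 → 71 bp
  156–184 → 29 bp
  185–230 → 46 bp
  231–254 → 24 bp
  255–259 → 5 bp
Sorted largest to smallest: 71, 58, 46, 29, 26, 24, 5 bp.

71, 58, 46, 29, 26, 24, 5 bp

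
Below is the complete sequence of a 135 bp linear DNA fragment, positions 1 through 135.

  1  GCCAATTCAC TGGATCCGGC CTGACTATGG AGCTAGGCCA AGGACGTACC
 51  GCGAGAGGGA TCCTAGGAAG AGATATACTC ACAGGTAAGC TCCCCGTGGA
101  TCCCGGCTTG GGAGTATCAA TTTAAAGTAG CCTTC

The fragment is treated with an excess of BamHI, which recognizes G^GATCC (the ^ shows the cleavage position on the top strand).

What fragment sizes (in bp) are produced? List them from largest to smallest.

46, 40, 37, 12 bp

BamHI sites (GGATCC) start at positions 12, 58, 98.
BamHI cuts after the first base of each site, so after positions 12, 58, 98.
Linear molecule, 3 cuts → 4 fragments:
  1–12 → 12 bp
  13–58 → 46 bp
  59–98 → 40 bp
  99–135 → 37 bp
Sorted largest to smallest: 46, 40, 37, 12 bp.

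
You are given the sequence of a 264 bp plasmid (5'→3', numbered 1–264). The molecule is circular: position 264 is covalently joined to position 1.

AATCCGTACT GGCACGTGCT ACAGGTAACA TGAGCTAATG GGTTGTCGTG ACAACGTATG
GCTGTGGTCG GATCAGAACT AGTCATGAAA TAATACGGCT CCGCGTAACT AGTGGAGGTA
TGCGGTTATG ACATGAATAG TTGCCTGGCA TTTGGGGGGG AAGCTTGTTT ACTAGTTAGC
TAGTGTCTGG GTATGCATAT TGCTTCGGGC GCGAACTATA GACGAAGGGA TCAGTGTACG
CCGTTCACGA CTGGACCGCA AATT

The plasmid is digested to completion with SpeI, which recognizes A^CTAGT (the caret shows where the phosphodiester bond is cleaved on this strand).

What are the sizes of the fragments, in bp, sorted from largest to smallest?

SpeI sites (ACTAGT) start at positions 78, 108, 171.
SpeI cuts after the first base of each site, so after positions 78, 108, 171.
Circular molecule, 3 cuts → 3 fragments:
  79–108 → 30 bp
  109–171 → 63 bp
  172–264 then 1–78 → 93 + 78 = 171 bp
Sorted largest to smallest: 171, 63, 30 bp.

171, 63, 30 bp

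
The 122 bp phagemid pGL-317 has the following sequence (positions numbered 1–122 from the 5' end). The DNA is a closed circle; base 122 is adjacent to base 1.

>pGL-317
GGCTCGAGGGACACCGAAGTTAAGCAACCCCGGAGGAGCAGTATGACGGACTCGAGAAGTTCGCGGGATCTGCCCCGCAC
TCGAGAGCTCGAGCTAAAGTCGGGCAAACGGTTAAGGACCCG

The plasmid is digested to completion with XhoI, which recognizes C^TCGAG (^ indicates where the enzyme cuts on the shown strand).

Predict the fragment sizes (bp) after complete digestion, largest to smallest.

48, 37, 29, 8 bp

XhoI sites (CTCGAG) start at positions 3, 51, 80, 88.
XhoI cuts after the first base of each site, so after positions 3, 51, 80, 88.
Circular molecule, 4 cuts → 4 fragments:
  4–51 → 48 bp
  52–80 → 29 bp
  81–88 → 8 bp
  89–122 then 1–3 → 34 + 3 = 37 bp
Sorted largest to smallest: 48, 37, 29, 8 bp.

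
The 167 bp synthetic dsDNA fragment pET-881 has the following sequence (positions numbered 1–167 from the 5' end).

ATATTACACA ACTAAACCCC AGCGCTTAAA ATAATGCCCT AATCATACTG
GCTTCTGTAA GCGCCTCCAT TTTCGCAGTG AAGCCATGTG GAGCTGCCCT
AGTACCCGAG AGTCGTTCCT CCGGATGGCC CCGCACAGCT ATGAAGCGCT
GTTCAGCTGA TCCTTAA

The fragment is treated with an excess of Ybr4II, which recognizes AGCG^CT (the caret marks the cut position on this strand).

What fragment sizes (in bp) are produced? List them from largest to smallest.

124, 24, 19 bp

Ybr4II sites (AGCGCT) start at positions 21, 145.
Ybr4II cuts after base 4 of each site, so after positions 24, 148.
Linear molecule, 2 cuts → 3 fragments:
  1–24 → 24 bp
  25–148 → 124 bp
  149–167 → 19 bp
Sorted largest to smallest: 124, 24, 19 bp.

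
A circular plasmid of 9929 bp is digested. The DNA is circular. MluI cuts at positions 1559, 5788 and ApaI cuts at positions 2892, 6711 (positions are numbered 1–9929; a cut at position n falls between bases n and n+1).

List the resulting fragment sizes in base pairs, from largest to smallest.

4777, 2896, 1333, 923 bp

Combined cut positions (sorted): 1559, 2892, 5788, 6711.
Circular molecule, 4 cuts → 4 fragments:
  2892 − 1559 = 1333 bp
  5788 − 2892 = 2896 bp
  6711 − 5788 = 923 bp
  wrap: 9929 − 6711 + 1559 = 4777 bp
Sorted largest to smallest: 4777, 2896, 1333, 923 bp.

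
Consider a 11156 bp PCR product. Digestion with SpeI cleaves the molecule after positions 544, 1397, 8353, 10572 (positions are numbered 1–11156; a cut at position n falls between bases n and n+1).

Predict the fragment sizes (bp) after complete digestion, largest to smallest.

Linear molecule, 4 cuts → 5 fragments:
  544 − 0 = 544 bp
  1397 − 544 = 853 bp
  8353 − 1397 = 6956 bp
  10572 − 8353 = 2219 bp
  11156 − 10572 = 584 bp
Sorted largest to smallest: 6956, 2219, 853, 584, 544 bp.

6956, 2219, 853, 584, 544 bp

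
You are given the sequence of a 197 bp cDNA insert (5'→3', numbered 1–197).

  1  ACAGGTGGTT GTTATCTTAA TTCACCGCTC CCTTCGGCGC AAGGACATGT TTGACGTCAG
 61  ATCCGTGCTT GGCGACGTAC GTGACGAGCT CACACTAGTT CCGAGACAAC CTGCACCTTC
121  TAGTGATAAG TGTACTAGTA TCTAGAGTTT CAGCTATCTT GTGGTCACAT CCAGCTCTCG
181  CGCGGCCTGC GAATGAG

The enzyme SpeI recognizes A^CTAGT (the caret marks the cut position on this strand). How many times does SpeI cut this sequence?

2

ACTAGT occurs starting at positions 94, 134.
SpeI cuts at 2 sites.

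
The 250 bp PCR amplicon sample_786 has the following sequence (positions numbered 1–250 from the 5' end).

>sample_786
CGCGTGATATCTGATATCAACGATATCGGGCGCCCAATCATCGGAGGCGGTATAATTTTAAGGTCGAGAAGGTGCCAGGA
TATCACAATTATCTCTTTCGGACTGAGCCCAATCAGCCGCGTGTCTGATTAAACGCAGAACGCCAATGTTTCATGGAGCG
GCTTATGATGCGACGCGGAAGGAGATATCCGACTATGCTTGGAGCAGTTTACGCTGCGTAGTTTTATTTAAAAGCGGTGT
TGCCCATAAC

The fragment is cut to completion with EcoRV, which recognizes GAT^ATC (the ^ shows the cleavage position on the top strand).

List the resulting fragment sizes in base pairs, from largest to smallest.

EcoRV sites (GATATC) start at positions 6, 13, 22, 79, 184.
EcoRV cuts after base 3 of each site, so after positions 8, 15, 24, 81, 186.
Linear molecule, 5 cuts → 6 fragments:
  1–8 → 8 bp
  9–15 → 7 bp
  16–24 → 9 bp
  25–81 → 57 bp
  82–186 → 105 bp
  187–250 → 64 bp
Sorted largest to smallest: 105, 64, 57, 9, 8, 7 bp.

105, 64, 57, 9, 8, 7 bp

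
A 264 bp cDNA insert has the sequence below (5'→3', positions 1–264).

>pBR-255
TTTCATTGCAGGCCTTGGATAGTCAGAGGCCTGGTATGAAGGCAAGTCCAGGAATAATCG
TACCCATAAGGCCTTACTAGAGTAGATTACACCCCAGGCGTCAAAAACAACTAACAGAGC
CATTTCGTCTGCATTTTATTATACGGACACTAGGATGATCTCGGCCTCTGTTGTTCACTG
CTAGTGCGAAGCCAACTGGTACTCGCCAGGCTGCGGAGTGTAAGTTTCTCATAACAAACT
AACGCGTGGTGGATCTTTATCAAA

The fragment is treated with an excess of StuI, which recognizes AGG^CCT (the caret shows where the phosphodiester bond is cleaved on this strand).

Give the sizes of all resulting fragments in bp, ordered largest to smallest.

193, 42, 17, 12 bp

StuI sites (AGGCCT) start at positions 10, 27, 69.
StuI cuts after base 3 of each site, so after positions 12, 29, 71.
Linear molecule, 3 cuts → 4 fragments:
  1–12 → 12 bp
  13–29 → 17 bp
  30–71 → 42 bp
  72–264 → 193 bp
Sorted largest to smallest: 193, 42, 17, 12 bp.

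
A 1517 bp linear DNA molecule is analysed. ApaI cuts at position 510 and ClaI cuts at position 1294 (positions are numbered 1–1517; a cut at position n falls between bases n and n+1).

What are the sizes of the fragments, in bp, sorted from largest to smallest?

784, 510, 223 bp

Combined cut positions (sorted): 510, 1294.
Linear molecule, 2 cuts → 3 fragments:
  510 − 0 = 510 bp
  1294 − 510 = 784 bp
  1517 − 1294 = 223 bp
Sorted largest to smallest: 784, 510, 223 bp.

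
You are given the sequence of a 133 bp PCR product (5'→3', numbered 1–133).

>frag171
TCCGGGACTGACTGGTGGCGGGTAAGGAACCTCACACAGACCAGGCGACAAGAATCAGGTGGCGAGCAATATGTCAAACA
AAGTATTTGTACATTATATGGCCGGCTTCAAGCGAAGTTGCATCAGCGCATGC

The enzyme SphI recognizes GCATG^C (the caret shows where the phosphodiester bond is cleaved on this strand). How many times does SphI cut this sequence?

1

GCATGC occurs starting at position 128.
SphI cuts at 1 site.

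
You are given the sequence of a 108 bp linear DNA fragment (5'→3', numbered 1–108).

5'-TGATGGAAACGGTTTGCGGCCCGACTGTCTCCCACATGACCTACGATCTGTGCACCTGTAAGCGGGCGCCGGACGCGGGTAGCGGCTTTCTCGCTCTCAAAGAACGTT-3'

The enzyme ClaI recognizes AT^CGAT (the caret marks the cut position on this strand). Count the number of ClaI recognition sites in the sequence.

No occurrence of ATCGAT is present in the sequence.
ClaI does not cut: 0 sites.

0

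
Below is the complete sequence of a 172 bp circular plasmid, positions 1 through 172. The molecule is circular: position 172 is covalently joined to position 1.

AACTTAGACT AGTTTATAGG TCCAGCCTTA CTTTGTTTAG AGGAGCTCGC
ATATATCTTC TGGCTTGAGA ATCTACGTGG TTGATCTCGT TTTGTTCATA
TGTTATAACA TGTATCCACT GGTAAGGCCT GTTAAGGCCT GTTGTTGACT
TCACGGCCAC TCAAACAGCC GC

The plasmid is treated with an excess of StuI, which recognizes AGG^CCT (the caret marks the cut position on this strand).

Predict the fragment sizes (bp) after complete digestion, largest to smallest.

162, 10 bp

StuI sites (AGGCCT) start at positions 125, 135.
StuI cuts after base 3 of each site, so after positions 127, 137.
Circular molecule, 2 cuts → 2 fragments:
  128–137 → 10 bp
  138–172 then 1–127 → 35 + 127 = 162 bp
Sorted largest to smallest: 162, 10 bp.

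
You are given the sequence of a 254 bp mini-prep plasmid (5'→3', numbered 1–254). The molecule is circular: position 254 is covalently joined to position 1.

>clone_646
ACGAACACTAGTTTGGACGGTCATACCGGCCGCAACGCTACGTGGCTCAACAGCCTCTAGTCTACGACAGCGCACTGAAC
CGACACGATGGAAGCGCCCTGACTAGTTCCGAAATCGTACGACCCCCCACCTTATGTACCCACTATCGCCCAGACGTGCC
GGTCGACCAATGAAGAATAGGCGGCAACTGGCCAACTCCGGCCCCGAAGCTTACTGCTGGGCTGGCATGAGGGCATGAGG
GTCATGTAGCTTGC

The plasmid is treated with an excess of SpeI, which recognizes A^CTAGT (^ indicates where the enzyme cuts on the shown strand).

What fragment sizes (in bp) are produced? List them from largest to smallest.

159, 95 bp

SpeI sites (ACTAGT) start at positions 7, 102.
SpeI cuts after the first base of each site, so after positions 7, 102.
Circular molecule, 2 cuts → 2 fragments:
  8–102 → 95 bp
  103–254 then 1–7 → 152 + 7 = 159 bp
Sorted largest to smallest: 159, 95 bp.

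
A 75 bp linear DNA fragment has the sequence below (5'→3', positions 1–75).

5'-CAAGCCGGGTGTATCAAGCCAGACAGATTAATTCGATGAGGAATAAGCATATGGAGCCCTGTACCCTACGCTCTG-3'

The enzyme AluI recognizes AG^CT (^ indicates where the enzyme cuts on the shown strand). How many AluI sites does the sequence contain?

0

No occurrence of AGCT is present in the sequence.
AluI does not cut: 0 sites.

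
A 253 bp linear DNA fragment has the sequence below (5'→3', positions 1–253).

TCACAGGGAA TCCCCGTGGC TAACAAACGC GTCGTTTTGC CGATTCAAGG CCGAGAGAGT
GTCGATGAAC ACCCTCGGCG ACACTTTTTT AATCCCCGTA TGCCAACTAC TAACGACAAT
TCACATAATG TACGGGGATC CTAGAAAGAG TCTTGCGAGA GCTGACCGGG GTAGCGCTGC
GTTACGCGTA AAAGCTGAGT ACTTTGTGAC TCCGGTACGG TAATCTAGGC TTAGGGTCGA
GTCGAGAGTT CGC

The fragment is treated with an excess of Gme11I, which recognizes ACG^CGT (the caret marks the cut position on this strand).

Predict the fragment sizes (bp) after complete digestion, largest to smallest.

157, 67, 29 bp

Gme11I sites (ACGCGT) start at positions 27, 184.
Gme11I cuts after base 3 of each site, so after positions 29, 186.
Linear molecule, 2 cuts → 3 fragments:
  1–29 → 29 bp
  30–186 → 157 bp
  187–253 → 67 bp
Sorted largest to smallest: 157, 67, 29 bp.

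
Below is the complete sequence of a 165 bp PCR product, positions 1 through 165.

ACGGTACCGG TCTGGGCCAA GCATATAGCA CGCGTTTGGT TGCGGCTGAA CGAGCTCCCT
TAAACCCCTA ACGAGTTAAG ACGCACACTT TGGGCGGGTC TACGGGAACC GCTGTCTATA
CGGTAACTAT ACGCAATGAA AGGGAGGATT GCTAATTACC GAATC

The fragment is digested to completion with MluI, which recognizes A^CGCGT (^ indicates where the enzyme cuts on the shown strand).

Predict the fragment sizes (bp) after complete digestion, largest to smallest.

The MluI site (ACGCGT) starts at position 30.
MluI cuts after the first base of each site, so after position 30.
Linear molecule, 1 cut → 2 fragments:
  1–30 → 30 bp
  31–165 → 135 bp
Sorted largest to smallest: 135, 30 bp.

135, 30 bp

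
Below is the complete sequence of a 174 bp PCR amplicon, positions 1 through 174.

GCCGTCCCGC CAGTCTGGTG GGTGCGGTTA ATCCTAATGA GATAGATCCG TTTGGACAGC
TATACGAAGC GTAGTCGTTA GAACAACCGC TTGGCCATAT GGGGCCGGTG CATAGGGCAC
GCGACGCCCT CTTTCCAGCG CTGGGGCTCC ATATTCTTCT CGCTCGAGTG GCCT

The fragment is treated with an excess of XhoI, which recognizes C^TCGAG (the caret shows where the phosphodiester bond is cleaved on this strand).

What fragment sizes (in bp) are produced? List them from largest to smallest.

The XhoI site (CTCGAG) starts at position 163.
XhoI cuts after the first base of each site, so after position 163.
Linear molecule, 1 cut → 2 fragments:
  1–163 → 163 bp
  164–174 → 11 bp
Sorted largest to smallest: 163, 11 bp.

163, 11 bp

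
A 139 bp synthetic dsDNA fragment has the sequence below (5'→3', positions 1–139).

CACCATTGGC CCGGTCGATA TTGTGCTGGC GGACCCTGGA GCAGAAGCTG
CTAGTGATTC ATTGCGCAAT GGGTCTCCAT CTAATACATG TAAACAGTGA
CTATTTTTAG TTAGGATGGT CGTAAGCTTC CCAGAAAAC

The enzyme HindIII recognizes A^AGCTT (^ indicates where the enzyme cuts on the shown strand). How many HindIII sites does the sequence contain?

AAGCTT occurs starting at position 124.
HindIII cuts at 1 site.

1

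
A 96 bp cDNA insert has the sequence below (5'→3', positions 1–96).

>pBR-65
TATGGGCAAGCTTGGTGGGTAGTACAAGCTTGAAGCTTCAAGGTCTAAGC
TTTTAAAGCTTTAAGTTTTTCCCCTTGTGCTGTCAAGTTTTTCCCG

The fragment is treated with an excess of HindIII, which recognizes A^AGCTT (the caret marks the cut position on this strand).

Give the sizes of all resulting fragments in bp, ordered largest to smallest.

HindIII sites (AAGCTT) start at positions 8, 26, 33, 47, 56.
HindIII cuts after the first base of each site, so after positions 8, 26, 33, 47, 56.
Linear molecule, 5 cuts → 6 fragments:
  1–8 → 8 bp
  9–26 → 18 bp
  27–33 → 7 bp
  34–47 → 14 bp
  48–56 → 9 bp
  57–96 → 40 bp
Sorted largest to smallest: 40, 18, 14, 9, 8, 7 bp.

40, 18, 14, 9, 8, 7 bp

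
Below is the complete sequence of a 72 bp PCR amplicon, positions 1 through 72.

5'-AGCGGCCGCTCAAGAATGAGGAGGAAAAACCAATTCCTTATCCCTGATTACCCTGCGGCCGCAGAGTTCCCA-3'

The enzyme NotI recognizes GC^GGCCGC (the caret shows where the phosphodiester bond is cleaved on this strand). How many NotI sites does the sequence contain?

2

GCGGCCGC occurs starting at positions 2, 55.
NotI cuts at 2 sites.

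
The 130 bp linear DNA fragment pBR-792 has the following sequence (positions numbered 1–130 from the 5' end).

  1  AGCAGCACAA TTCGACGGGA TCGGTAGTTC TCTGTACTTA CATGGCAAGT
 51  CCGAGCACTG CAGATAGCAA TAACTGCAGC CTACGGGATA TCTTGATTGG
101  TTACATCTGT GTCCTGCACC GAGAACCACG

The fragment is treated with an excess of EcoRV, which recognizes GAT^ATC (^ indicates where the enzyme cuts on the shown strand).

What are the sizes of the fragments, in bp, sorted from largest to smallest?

89, 41 bp

The EcoRV site (GATATC) starts at position 87.
EcoRV cuts after base 3 of each site, so after position 89.
Linear molecule, 1 cut → 2 fragments:
  1–89 → 89 bp
  90–130 → 41 bp
Sorted largest to smallest: 89, 41 bp.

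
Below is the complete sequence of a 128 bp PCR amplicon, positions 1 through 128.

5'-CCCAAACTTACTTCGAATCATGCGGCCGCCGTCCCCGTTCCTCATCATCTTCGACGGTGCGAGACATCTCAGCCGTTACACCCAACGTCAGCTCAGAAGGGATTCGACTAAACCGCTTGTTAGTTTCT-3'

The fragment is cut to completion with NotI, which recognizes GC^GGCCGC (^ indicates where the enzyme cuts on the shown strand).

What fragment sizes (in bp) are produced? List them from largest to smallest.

The NotI site (GCGGCCGC) starts at position 22.
NotI cuts after base 2 of each site, so after position 23.
Linear molecule, 1 cut → 2 fragments:
  1–23 → 23 bp
  24–128 → 105 bp
Sorted largest to smallest: 105, 23 bp.

105, 23 bp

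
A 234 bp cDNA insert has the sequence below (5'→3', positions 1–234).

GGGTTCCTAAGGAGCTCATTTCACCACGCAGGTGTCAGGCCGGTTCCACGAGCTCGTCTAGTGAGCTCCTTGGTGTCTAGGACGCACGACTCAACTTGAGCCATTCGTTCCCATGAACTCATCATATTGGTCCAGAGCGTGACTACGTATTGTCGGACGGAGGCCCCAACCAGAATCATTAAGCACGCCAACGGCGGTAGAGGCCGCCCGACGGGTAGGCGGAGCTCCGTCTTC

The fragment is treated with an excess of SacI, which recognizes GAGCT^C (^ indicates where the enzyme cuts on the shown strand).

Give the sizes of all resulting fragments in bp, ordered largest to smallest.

159, 38, 16, 13, 8 bp

SacI sites (GAGCTC) start at positions 12, 50, 63, 222.
SacI cuts after base 5 of each site (before the last base), so after positions 16, 54, 67, 226.
Linear molecule, 4 cuts → 5 fragments:
  1–16 → 16 bp
  17–54 → 38 bp
  55–67 → 13 bp
  68–226 → 159 bp
  227–234 → 8 bp
Sorted largest to smallest: 159, 38, 16, 13, 8 bp.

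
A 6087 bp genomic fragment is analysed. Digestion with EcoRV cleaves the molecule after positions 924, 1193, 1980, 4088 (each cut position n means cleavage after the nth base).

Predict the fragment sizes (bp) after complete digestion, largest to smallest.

Linear molecule, 4 cuts → 5 fragments:
  924 − 0 = 924 bp
  1193 − 924 = 269 bp
  1980 − 1193 = 787 bp
  4088 − 1980 = 2108 bp
  6087 − 4088 = 1999 bp
Sorted largest to smallest: 2108, 1999, 924, 787, 269 bp.

2108, 1999, 924, 787, 269 bp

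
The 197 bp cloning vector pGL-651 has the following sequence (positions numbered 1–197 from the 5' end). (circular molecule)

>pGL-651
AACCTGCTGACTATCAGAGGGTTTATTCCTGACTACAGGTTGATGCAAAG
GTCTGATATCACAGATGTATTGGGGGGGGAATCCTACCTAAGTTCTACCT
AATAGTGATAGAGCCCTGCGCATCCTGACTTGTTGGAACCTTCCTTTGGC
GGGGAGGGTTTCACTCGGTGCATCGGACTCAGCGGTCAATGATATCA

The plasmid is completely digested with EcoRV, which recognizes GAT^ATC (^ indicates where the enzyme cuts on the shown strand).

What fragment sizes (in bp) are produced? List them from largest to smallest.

EcoRV sites (GATATC) start at positions 55, 191.
EcoRV cuts after base 3 of each site, so after positions 57, 193.
Circular molecule, 2 cuts → 2 fragments:
  58–193 → 136 bp
  194–197 then 1–57 → 4 + 57 = 61 bp
Sorted largest to smallest: 136, 61 bp.

136, 61 bp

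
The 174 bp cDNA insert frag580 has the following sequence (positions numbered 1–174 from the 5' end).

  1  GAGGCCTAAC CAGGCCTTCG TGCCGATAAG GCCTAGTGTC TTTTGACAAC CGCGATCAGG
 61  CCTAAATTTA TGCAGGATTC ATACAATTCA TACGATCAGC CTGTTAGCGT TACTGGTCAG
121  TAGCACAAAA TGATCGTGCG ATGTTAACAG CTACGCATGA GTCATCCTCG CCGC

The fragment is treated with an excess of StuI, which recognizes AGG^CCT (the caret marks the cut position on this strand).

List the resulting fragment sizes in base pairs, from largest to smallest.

StuI sites (AGGCCT) start at positions 2, 12, 29, 58.
StuI cuts after base 3 of each site, so after positions 4, 14, 31, 60.
Linear molecule, 4 cuts → 5 fragments:
  1–4 → 4 bp
  5–14 → 10 bp
  15–31 → 17 bp
  32–60 → 29 bp
  61–174 → 114 bp
Sorted largest to smallest: 114, 29, 17, 10, 4 bp.

114, 29, 17, 10, 4 bp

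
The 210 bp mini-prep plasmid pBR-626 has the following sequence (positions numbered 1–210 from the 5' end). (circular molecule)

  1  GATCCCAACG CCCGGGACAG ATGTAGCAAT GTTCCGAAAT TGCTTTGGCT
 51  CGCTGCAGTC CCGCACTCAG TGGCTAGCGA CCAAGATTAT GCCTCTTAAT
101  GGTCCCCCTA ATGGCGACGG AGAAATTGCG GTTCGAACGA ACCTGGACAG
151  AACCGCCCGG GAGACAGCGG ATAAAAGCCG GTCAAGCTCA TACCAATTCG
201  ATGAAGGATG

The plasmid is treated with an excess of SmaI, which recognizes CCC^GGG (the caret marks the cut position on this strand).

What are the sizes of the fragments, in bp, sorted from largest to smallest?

145, 65 bp

SmaI sites (CCCGGG) start at positions 11, 156.
SmaI cuts after base 3 of each site, so after positions 13, 158.
Circular molecule, 2 cuts → 2 fragments:
  14–158 → 145 bp
  159–210 then 1–13 → 52 + 13 = 65 bp
Sorted largest to smallest: 145, 65 bp.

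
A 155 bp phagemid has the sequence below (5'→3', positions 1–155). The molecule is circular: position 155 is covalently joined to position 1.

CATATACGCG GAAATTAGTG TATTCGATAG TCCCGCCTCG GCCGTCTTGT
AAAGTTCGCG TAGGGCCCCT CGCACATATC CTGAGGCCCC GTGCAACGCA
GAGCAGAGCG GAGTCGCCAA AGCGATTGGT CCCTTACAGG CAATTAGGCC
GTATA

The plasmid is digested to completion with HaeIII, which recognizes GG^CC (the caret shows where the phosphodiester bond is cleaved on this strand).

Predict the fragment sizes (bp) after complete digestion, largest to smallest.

HaeIII sites (GGCC) start at positions 40, 64, 85, 147.
HaeIII cuts after base 2 of each site, so after positions 41, 65, 86, 148.
Circular molecule, 4 cuts → 4 fragments:
  42–65 → 24 bp
  66–86 → 21 bp
  87–148 → 62 bp
  149–155 then 1–41 → 7 + 41 = 48 bp
Sorted largest to smallest: 62, 48, 24, 21 bp.

62, 48, 24, 21 bp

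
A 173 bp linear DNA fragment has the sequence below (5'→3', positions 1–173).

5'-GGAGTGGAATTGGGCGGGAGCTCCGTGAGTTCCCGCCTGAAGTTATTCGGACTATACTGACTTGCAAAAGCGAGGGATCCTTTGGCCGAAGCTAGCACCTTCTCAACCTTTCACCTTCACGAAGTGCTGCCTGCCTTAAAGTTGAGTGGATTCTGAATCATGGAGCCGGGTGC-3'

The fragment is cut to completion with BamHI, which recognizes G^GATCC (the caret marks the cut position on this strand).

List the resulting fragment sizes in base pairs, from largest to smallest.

The BamHI site (GGATCC) starts at position 75.
BamHI cuts after the first base of each site, so after position 75.
Linear molecule, 1 cut → 2 fragments:
  1–75 → 75 bp
  76–173 → 98 bp
Sorted largest to smallest: 98, 75 bp.

98, 75 bp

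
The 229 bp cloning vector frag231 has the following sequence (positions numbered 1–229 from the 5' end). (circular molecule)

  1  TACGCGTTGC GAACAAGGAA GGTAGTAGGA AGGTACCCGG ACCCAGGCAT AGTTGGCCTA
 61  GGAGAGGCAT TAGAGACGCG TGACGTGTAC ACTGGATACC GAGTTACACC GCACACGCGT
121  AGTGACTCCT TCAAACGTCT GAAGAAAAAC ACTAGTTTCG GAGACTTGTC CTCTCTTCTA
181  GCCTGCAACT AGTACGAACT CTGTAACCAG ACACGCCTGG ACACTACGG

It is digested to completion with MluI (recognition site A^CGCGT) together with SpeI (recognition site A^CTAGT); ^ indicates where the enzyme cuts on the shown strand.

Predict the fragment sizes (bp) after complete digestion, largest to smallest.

74, 43, 39, 37, 36 bp

MluI sites (ACGCGT) start at positions 2, 76, 115.
MluI cuts after the first base of each site, so after positions 2, 76, 115.
SpeI sites (ACTAGT) start at positions 151, 188.
SpeI cuts after the first base of each site, so after positions 151, 188.
Combined cut positions: 2, 76, 115, 151, 188.
Circular molecule, 5 cuts → 5 fragments:
  3–76 → 74 bp
  77–115 → 39 bp
  116–151 → 36 bp
  152–188 → 37 bp
  189–229 then 1–2 → 41 + 2 = 43 bp
Sorted largest to smallest: 74, 43, 39, 37, 36 bp.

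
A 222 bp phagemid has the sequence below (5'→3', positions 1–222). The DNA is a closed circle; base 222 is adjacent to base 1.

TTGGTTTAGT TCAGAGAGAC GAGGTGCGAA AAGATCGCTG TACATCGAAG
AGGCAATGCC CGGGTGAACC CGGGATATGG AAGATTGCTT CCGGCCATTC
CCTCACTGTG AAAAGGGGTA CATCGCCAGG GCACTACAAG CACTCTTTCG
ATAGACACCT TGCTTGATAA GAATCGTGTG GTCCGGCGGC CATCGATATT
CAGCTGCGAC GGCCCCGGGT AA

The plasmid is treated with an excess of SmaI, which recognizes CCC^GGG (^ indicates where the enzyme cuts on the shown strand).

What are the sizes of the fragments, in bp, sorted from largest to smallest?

145, 67, 10 bp

SmaI sites (CCCGGG) start at positions 59, 69, 214.
SmaI cuts after base 3 of each site, so after positions 61, 71, 216.
Circular molecule, 3 cuts → 3 fragments:
  62–71 → 10 bp
  72–216 → 145 bp
  217–222 then 1–61 → 6 + 61 = 67 bp
Sorted largest to smallest: 145, 67, 10 bp.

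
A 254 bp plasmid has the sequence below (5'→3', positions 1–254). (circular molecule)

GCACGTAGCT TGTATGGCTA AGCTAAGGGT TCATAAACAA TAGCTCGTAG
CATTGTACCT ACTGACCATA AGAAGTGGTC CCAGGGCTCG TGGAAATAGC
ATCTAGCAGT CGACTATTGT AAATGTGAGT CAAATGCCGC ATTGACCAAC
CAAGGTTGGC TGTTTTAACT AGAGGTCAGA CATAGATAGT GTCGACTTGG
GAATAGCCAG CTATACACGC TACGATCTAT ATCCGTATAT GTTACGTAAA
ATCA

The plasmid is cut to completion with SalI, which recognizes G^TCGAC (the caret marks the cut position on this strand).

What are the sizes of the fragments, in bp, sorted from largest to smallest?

SalI sites (GTCGAC) start at positions 109, 191.
SalI cuts after the first base of each site, so after positions 109, 191.
Circular molecule, 2 cuts → 2 fragments:
  110–191 → 82 bp
  192–254 then 1–109 → 63 + 109 = 172 bp
Sorted largest to smallest: 172, 82 bp.

172, 82 bp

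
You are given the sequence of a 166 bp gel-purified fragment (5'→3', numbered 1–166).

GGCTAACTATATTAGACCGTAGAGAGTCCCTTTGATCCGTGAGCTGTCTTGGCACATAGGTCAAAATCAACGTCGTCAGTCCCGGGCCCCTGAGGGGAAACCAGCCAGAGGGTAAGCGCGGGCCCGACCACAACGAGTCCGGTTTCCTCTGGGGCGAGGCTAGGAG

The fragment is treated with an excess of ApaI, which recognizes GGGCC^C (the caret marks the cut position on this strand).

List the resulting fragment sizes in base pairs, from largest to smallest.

ApaI sites (GGGCCC) start at positions 84, 120.
ApaI cuts after base 5 of each site (before the last base), so after positions 88, 124.
Linear molecule, 2 cuts → 3 fragments:
  1–88 → 88 bp
  89–124 → 36 bp
  125–166 → 42 bp
Sorted largest to smallest: 88, 42, 36 bp.

88, 42, 36 bp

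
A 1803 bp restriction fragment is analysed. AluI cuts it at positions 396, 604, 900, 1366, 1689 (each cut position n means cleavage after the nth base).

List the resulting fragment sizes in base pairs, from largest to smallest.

466, 396, 323, 296, 208, 114 bp

Linear molecule, 5 cuts → 6 fragments:
  396 − 0 = 396 bp
  604 − 396 = 208 bp
  900 − 604 = 296 bp
  1366 − 900 = 466 bp
  1689 − 1366 = 323 bp
  1803 − 1689 = 114 bp
Sorted largest to smallest: 466, 396, 323, 296, 208, 114 bp.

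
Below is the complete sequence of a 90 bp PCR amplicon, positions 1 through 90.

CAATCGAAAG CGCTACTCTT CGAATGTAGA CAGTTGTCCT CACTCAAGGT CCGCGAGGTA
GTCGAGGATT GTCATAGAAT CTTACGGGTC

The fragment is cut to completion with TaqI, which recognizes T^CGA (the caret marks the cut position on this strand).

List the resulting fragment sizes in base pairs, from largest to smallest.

TaqI sites (TCGA) start at positions 4, 20, 62.
TaqI cuts after the first base of each site, so after positions 4, 20, 62.
Linear molecule, 3 cuts → 4 fragments:
  1–4 → 4 bp
  5–20 → 16 bp
  21–62 → 42 bp
  63–90 → 28 bp
Sorted largest to smallest: 42, 28, 16, 4 bp.

42, 28, 16, 4 bp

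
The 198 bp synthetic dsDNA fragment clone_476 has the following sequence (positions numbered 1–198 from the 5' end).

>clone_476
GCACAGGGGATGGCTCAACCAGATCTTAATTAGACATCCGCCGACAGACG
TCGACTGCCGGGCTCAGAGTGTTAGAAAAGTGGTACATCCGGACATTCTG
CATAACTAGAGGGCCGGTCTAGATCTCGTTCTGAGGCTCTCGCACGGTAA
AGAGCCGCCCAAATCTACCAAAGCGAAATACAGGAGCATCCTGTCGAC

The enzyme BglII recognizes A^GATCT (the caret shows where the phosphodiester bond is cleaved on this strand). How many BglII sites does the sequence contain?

AGATCT occurs starting at positions 21, 121.
BglII cuts at 2 sites.

2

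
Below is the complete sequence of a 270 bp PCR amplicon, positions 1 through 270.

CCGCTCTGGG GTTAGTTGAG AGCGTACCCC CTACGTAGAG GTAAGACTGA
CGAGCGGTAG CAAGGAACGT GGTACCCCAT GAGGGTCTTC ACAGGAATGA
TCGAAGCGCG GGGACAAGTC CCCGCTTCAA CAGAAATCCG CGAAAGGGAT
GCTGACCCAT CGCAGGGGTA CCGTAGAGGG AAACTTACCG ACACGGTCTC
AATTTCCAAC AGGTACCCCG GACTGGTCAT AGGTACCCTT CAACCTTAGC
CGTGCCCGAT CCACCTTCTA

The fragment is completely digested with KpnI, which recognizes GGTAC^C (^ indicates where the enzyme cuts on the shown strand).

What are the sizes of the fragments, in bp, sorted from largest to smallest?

KpnI sites (GGTACC) start at positions 71, 167, 212, 232.
KpnI cuts after base 5 of each site (before the last base), so after positions 75, 171, 216, 236.
Linear molecule, 4 cuts → 5 fragments:
  1–75 → 75 bp
  76–171 → 96 bp
  172–216 → 45 bp
  217–236 → 20 bp
  237–270 → 34 bp
Sorted largest to smallest: 96, 75, 45, 34, 20 bp.

96, 75, 45, 34, 20 bp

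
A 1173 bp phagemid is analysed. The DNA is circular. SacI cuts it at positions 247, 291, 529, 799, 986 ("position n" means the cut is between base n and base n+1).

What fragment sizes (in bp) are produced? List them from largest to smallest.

434, 270, 238, 187, 44 bp

Circular molecule, 5 cuts → 5 fragments:
  291 − 247 = 44 bp
  529 − 291 = 238 bp
  799 − 529 = 270 bp
  986 − 799 = 187 bp
  wrap: 1173 − 986 + 247 = 434 bp
Sorted largest to smallest: 434, 270, 238, 187, 44 bp.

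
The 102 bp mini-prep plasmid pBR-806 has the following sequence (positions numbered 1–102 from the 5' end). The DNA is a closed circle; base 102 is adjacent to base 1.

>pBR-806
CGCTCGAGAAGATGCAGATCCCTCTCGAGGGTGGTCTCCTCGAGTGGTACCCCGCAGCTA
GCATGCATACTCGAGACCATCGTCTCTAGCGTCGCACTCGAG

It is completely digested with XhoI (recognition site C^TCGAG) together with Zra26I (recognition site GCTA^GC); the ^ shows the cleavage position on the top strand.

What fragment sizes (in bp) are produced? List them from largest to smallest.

27, 21, 21, 15, 10, 8 bp

XhoI sites (CTCGAG) start at positions 3, 24, 39, 70, 97.
XhoI cuts after the first base of each site, so after positions 3, 24, 39, 70, 97.
The Zra26I site (GCTAGC) starts at position 57.
Zra26I cuts after base 4 of each site, so after position 60.
Combined cut positions: 3, 24, 39, 60, 70, 97.
Circular molecule, 6 cuts → 6 fragments:
  4–24 → 21 bp
  25–39 → 15 bp
  40–60 → 21 bp
  61–70 → 10 bp
  71–97 → 27 bp
  98–102 then 1–3 → 5 + 3 = 8 bp
Sorted largest to smallest: 27, 21, 21, 15, 10, 8 bp.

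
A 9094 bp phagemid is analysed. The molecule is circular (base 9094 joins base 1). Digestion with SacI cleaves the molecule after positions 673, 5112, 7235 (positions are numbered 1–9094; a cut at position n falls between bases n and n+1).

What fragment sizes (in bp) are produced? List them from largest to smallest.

Circular molecule, 3 cuts → 3 fragments:
  5112 − 673 = 4439 bp
  7235 − 5112 = 2123 bp
  wrap: 9094 − 7235 + 673 = 2532 bp
Sorted largest to smallest: 4439, 2532, 2123 bp.

4439, 2532, 2123 bp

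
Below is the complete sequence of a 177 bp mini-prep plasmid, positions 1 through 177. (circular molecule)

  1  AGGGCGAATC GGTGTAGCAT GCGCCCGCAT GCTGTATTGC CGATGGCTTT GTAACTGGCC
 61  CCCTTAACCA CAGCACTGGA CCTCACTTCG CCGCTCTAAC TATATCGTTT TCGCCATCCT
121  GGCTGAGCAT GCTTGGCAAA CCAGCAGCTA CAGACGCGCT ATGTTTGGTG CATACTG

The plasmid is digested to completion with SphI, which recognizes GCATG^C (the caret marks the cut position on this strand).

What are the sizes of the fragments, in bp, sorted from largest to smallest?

100, 67, 10 bp

SphI sites (GCATGC) start at positions 17, 27, 127.
SphI cuts after base 5 of each site (before the last base), so after positions 21, 31, 131.
Circular molecule, 3 cuts → 3 fragments:
  22–31 → 10 bp
  32–131 → 100 bp
  132–177 then 1–21 → 46 + 21 = 67 bp
Sorted largest to smallest: 100, 67, 10 bp.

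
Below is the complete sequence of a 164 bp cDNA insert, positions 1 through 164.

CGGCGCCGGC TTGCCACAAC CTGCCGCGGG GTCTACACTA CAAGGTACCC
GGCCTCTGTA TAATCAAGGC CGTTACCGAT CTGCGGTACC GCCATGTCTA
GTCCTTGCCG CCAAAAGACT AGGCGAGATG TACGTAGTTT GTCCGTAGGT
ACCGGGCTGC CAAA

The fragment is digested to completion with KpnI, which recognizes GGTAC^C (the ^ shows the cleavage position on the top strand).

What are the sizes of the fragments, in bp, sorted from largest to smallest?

KpnI sites (GGTACC) start at positions 44, 85, 148.
KpnI cuts after base 5 of each site (before the last base), so after positions 48, 89, 152.
Linear molecule, 3 cuts → 4 fragments:
  1–48 → 48 bp
  49–89 → 41 bp
  90–152 → 63 bp
  153–164 → 12 bp
Sorted largest to smallest: 63, 48, 41, 12 bp.

63, 48, 41, 12 bp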